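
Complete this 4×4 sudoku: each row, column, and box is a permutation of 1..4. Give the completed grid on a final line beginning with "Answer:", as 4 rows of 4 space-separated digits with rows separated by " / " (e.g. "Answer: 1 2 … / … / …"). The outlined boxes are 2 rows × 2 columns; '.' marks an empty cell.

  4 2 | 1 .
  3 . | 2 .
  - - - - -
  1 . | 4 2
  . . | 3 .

Step 1. [r2c2∈{1}] nothing but 1 survives at r2c2. So r2c2=1.
Step 2. [r2c4∈{4}] r2c4 is down to just 4 ⇒ r2c4=4.
Step 3. [r4c4∈{1}] r4c4 has the single candidate 1, so r4c4=1.
Step 4. [r4c2∈{4}] r4c2 has the single candidate 4. So r4c2=4.
Step 5. [r1c4∈{3}] only 3 remains possible at r1c4 ⇒ r1c4=3.
Step 6. [r3c2∈{3}] r3c2 is down to just 3 ⇒ r3c2=3.
Step 7. [r4c1∈{2}] only 2 remains possible at r4c1, so r4c1=2.

Answer: 4 2 1 3 / 3 1 2 4 / 1 3 4 2 / 2 4 3 1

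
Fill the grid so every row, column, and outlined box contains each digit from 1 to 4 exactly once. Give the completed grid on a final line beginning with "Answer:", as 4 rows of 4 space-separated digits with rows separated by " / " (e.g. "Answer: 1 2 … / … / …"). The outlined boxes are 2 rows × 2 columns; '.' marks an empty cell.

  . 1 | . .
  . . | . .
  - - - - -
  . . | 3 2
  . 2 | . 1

Step 1. [r2c2∈{3,4}] 3 has one home in col 2: r2c2 ⇒ r2c2=3.
Step 2. [r2c4∈{4}] only 4 remains possible at r2c4. So r2c4=4.
Step 3. [r1c1∈{2,4}] across row 1, 4 lands solely at r1c1. So r1c1=4.
Step 4. [r2c1∈{2}] r2c1's peers cover all but 2 ⇒ r2c1=2.
Step 5. [r1c4∈{3}] only 3 remains possible at r1c4. So r1c4=3.
Step 6. [r4c1∈{3}] r4c1's peers cover all but 3, so r4c1=3.
Step 7. [r1c3∈{2}] only 2 remains possible at r1c3, so r1c3=2.
Step 8. [r4c3∈{4}] r4c3 is down to just 4. So r4c3=4.
Step 9. [r3c1∈{1}] r3c1's peers cover all but 1. So r3c1=1.
Step 10. [r3c2∈{4}] only 4 remains possible at r3c2. So r3c2=4.
Step 11. [r2c3∈{1}] nothing but 1 survives at r2c3. So r2c3=1.

Answer: 4 1 2 3 / 2 3 1 4 / 1 4 3 2 / 3 2 4 1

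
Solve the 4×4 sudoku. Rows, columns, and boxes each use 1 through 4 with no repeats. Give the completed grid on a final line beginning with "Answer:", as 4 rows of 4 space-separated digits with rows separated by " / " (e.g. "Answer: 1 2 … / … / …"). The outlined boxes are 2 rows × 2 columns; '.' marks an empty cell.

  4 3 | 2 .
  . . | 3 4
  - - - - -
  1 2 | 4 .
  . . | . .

Step 1. [r4c4∈{1,2,3}] 2 has one home in row 4: r4c4. So r4c4=2.
Step 2. [r4c3∈{1}] r4c3 is down to just 1. So r4c3=1.
Step 3. [r2c1∈{2}] r2c1 is down to just 2. So r2c1=2.
Step 4. [r2c2∈{1}] r2c2's peers cover all but 1 ⇒ r2c2=1.
Step 5. [r3c4∈{3}] r3c4 is down to just 3. So r3c4=3.
Step 6. [r4c1∈{3}] nothing but 3 survives at r4c1. So r4c1=3.
Step 7. [r4c2∈{4}] only 4 remains possible at r4c2, so r4c2=4.
Step 8. [r1c4∈{1}] r1c4 is down to just 1. So r1c4=1.

Answer: 4 3 2 1 / 2 1 3 4 / 1 2 4 3 / 3 4 1 2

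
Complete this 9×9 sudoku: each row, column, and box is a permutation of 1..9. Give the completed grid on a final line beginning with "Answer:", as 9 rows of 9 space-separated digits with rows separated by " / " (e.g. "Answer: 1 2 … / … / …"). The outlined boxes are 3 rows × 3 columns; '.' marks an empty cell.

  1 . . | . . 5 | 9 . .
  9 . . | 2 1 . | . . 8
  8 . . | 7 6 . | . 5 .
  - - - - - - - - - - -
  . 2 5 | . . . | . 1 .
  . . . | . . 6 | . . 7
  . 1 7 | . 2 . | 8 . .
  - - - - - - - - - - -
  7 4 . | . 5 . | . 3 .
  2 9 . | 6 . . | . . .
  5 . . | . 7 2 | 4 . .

Step 1. [r3c2∈{3}] only 3 remains possible at r3c2. So r3c2=3.
Step 2. [r5c4∈{1,3,4,5,8,9}] r5c4 is the only open cell in row 5 admitting 1 ⇒ r5c4=1.
Step 3. [r5c3∈{3,4,8,9}] r5c3 is the only open cell in col 3 admitting 9 ⇒ r5c3=9.
Step 4. [r4c5∈{3,4,8,9}] in col 5, 9 fits only at r4c5, so r4c5=9.
Step 5. [r5c7∈{2,3,5}] across row 5, 5 lands solely at r5c7. So r5c7=5.
Step 6. [r4c6∈{3,4,7,8}] 7 has one home in row 4: r4c6 ⇒ r4c6=7.
Step 7. [r4c4∈{3,4,8}] in row 4, 8 fits only at r4c4, so r4c4=8.
Step 8. [r1c5∈{3,4,8}] 8 has one home in row 1: r1c5. So r1c5=8.
Step 9. [r7c4∈{9}] nothing but 9 survives at r7c4, so r7c4=9.
Step 10. [r9c4∈{3}] r9c4 is down to just 3, so r9c4=3.
Step 11. [r1c9∈{2,3,4,6}] 3 has one home in row 1: r1c9. So r1c9=3.
Step 12. [r1c4∈{4}] only 4 remains possible at r1c4 ⇒ r1c4=4.
Step 13. [r5c5∈{3,4}] r5c5 is the only open cell in col 5 admitting 3, so r5c5=3.
Step 14. [r6c6∈{4}] r6c6 is down to just 4 ⇒ r6c6=4.
Step 15. [r8c3∈{1,3,8}] row 8 places 3 nowhere but r8c3, so r8c3=3.
Step 16. [r5c1∈{4}] only 4 remains possible at r5c1 ⇒ r5c1=4.
Step 17. [r2c8∈{4,6,7}] r2c8 is the only open cell in col 8 admitting 4. So r2c8=4.
Step 18. [r2c3∈{6}] only 6 remains possible at r2c3. So r2c3=6.
Step 19. [r1c8∈{2,6,7}] 6 has one home in row 1: r1c8, so r1c8=6.
Step 20. [r6c8∈{9}] r6c8 is down to just 9, so r6c8=9.
Step 21. [r6c9∈{6}] r6c9 is down to just 6, so r6c9=6.
Step 22. [r9c8∈{8}] r9c8 is down to just 8, so r9c8=8.
Step 23. [r2c7∈{7}] r2c7 is down to just 7 ⇒ r2c7=7.
Step 24. [r8c7∈{1}] r8c7 is down to just 1. So r8c7=1.
Step 25. [r3c7∈{2}] r3c7 has the single candidate 2, so r3c7=2.
Step 26. [r7c3∈{1,8}] in col 3, 8 fits only at r7c3. So r7c3=8.
Step 27. [r6c1∈{3}] only 3 remains possible at r6c1 ⇒ r6c1=3.
Step 28. [r3c6∈{9}] r3c6 has the single candidate 9 ⇒ r3c6=9.
Step 29. [r5c2∈{8}] nothing but 8 survives at r5c2. So r5c2=8.
Step 30. [r3c3∈{4}] r3c3 is down to just 4, so r3c3=4.
Step 31. [r9c3∈{1}] nothing but 1 survives at r9c3, so r9c3=1.
Step 32. [r8c5∈{4}] r8c5's peers cover all but 4 ⇒ r8c5=4.
Step 33. [r7c6∈{1}] r7c6 is down to just 1, so r7c6=1.
Step 34. [r5c8∈{2}] only 2 remains possible at r5c8, so r5c8=2.
Step 35. [r1c2∈{7}] r1c2 is down to just 7, so r1c2=7.
Step 36. [r6c4∈{5}] r6c4's peers cover all but 5 ⇒ r6c4=5.
Step 37. [r9c2∈{6}] r9c2's peers cover all but 6 ⇒ r9c2=6.
Step 38. [r1c3∈{2}] only 2 remains possible at r1c3, so r1c3=2.
Step 39. [r2c2∈{5}] r2c2 has the single candidate 5, so r2c2=5.
Step 40. [r7c7∈{6}] r7c7 is down to just 6. So r7c7=6.
Step 41. [r9c9∈{9}] nothing but 9 survives at r9c9 ⇒ r9c9=9.
Step 42. [r8c6∈{8}] r8c6 is down to just 8. So r8c6=8.
Step 43. [r3c9∈{1}] r3c9 is down to just 1 ⇒ r3c9=1.
Step 44. [r4c1∈{6}] nothing but 6 survives at r4c1. So r4c1=6.
Step 45. [r7c9∈{2}] only 2 remains possible at r7c9. So r7c9=2.
Step 46. [r8c9∈{5}] r8c9's peers cover all but 5. So r8c9=5.
Step 47. [r2c6∈{3}] r2c6's peers cover all but 3. So r2c6=3.
Step 48. [r4c9∈{4}] only 4 remains possible at r4c9, so r4c9=4.
Step 49. [r8c8∈{7}] r8c8 is down to just 7 ⇒ r8c8=7.
Step 50. [r4c7∈{3}] only 3 remains possible at r4c7 ⇒ r4c7=3.

Answer: 1 7 2 4 8 5 9 6 3 / 9 5 6 2 1 3 7 4 8 / 8 3 4 7 6 9 2 5 1 / 6 2 5 8 9 7 3 1 4 / 4 8 9 1 3 6 5 2 7 / 3 1 7 5 2 4 8 9 6 / 7 4 8 9 5 1 6 3 2 / 2 9 3 6 4 8 1 7 5 / 5 6 1 3 7 2 4 8 9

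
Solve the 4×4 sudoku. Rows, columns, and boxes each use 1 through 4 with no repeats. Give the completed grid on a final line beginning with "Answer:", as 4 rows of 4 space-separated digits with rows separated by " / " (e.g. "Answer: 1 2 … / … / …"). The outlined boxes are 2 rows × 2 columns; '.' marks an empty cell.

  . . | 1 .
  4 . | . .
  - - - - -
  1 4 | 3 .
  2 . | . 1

Step 1. [r1c1∈{3}] only 3 remains possible at r1c1 ⇒ r1c1=3.
Step 2. [r2c3∈{2}] r2c3's peers cover all but 2, so r2c3=2.
Step 3. [r2c4∈{3}] only 3 remains possible at r2c4 ⇒ r2c4=3.
Step 4. [r1c2∈{2}] only 2 remains possible at r1c2, so r1c2=2.
Step 5. [r4c3∈{4}] nothing but 4 survives at r4c3. So r4c3=4.
Step 6. [r2c2∈{1}] r2c2 has the single candidate 1. So r2c2=1.
Step 7. [r4c2∈{3}] only 3 remains possible at r4c2. So r4c2=3.
Step 8. [r3c4∈{2}] r3c4 is down to just 2. So r3c4=2.
Step 9. [r1c4∈{4}] r1c4's peers cover all but 4. So r1c4=4.

Answer: 3 2 1 4 / 4 1 2 3 / 1 4 3 2 / 2 3 4 1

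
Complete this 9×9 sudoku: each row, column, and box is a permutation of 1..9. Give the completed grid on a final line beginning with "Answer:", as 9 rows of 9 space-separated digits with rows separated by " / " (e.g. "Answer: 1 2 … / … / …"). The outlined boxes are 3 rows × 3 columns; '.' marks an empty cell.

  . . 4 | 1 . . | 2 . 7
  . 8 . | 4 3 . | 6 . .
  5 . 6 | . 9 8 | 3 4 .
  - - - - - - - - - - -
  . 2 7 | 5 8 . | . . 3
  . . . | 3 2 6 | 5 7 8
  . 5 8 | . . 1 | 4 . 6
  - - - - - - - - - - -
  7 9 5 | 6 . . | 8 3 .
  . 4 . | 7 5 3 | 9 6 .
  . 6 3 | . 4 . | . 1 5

Step 1. [r2c9∈{1,9}] col 9 places 9 nowhere but r2c9, so r2c9=9.
Step 2. [r6c4∈{9}] r6c4 has the single candidate 9, so r6c4=9.
Step 3. [r5c2∈{1}] r5c2 has the single candidate 1 ⇒ r5c2=1.
Step 4. [r7c6∈{2}] r7c6 is down to just 2. So r7c6=2.
Step 5. [r9c1∈{2,8}] r9c1 is the only open cell in row 9 admitting 2, so r9c1=2.
Step 6. [r1c1∈{3,9}] across row 1, 9 lands solely at r1c1 ⇒ r1c1=9.
Step 7. [r2c8∈{5}] r2c8's peers cover all but 5. So r2c8=5.
Step 8. [r8c3∈{1}] r8c3 has the single candidate 1 ⇒ r8c3=1.
Step 9. [r5c1∈{4}] r5c1 has the single candidate 4. So r5c1=4.
Step 10. [r4c6∈{4}] r4c6 is down to just 4. So r4c6=4.
Step 11. [r7c9∈{4}] nothing but 4 survives at r7c9 ⇒ r7c9=4.
Step 12. [r2c1∈{1}] r2c1 has the single candidate 1, so r2c1=1.
Step 13. [r1c5∈{6}] r1c5's peers cover all but 6. So r1c5=6.
Step 14. [r2c6∈{7}] nothing but 7 survives at r2c6. So r2c6=7.
Step 15. [r8c1∈{8}] r8c1's peers cover all but 8 ⇒ r8c1=8.
Step 16. [r6c8∈{2}] only 2 remains possible at r6c8. So r6c8=2.
Step 17. [r4c1∈{6}] r4c1 has the single candidate 6. So r4c1=6.
Step 18. [r2c3∈{2}] only 2 remains possible at r2c3, so r2c3=2.
Step 19. [r9c4∈{8}] r9c4's peers cover all but 8. So r9c4=8.
Step 20. [r3c2∈{7}] nothing but 7 survives at r3c2 ⇒ r3c2=7.
Step 21. [r6c5∈{7}] r6c5 has the single candidate 7. So r6c5=7.
Step 22. [r8c9∈{2}] r8c9's peers cover all but 2, so r8c9=2.
Step 23. [r1c2∈{3}] r1c2's peers cover all but 3 ⇒ r1c2=3.
Step 24. [r1c8∈{8}] r1c8's peers cover all but 8 ⇒ r1c8=8.
Step 25. [r9c7∈{7}] r9c7 is down to just 7 ⇒ r9c7=7.
Step 26. [r5c3∈{9}] r5c3 is down to just 9 ⇒ r5c3=9.
Step 27. [r3c4∈{2}] nothing but 2 survives at r3c4, so r3c4=2.
Step 28. [r4c8∈{9}] r4c8 is down to just 9 ⇒ r4c8=9.
Step 29. [r4c7∈{1}] only 1 remains possible at r4c7, so r4c7=1.
Step 30. [r1c6∈{5}] only 5 remains possible at r1c6. So r1c6=5.
Step 31. [r7c5∈{1}] r7c5's peers cover all but 1 ⇒ r7c5=1.
Step 32. [r9c6∈{9}] nothing but 9 survives at r9c6 ⇒ r9c6=9.
Step 33. [r6c1∈{3}] r6c1 is down to just 3, so r6c1=3.
Step 34. [r3c9∈{1}] nothing but 1 survives at r3c9 ⇒ r3c9=1.

Answer: 9 3 4 1 6 5 2 8 7 / 1 8 2 4 3 7 6 5 9 / 5 7 6 2 9 8 3 4 1 / 6 2 7 5 8 4 1 9 3 / 4 1 9 3 2 6 5 7 8 / 3 5 8 9 7 1 4 2 6 / 7 9 5 6 1 2 8 3 4 / 8 4 1 7 5 3 9 6 2 / 2 6 3 8 4 9 7 1 5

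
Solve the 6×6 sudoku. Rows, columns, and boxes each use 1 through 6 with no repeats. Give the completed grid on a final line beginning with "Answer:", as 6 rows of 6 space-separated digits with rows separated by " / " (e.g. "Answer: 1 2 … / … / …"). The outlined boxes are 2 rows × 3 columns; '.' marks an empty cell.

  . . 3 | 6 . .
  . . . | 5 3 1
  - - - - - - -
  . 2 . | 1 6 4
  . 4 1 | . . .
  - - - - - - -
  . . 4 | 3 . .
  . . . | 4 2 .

Step 1. [r4c1∈{3,5,6}] in row 4, 6 fits only at r4c1, so r4c1=6.
Step 2. [r6c2∈{1,3,5,6}] 3 has one home in col 2: r6c2, so r6c2=3.
Step 3. [r5c1∈{1,2,5}] across row 5, 2 lands solely at r5c1. So r5c1=2.
Step 4. [r6c1∈{1,5}] r6c1 is the only open cell in row 6 admitting 1, so r6c1=1.
Step 5. [r3c3∈{5}] r3c3 has the single candidate 5 ⇒ r3c3=5.
Step 6. [r6c6∈{5,6}] 5 has one home in row 6: r6c6, so r6c6=5.
Step 7. [r6c3∈{6}] nothing but 6 survives at r6c3. So r6c3=6.
Step 8. [r1c1∈{4,5}] col 1 places 5 nowhere but r1c1. So r1c1=5.
Step 9. [r4c4∈{2}] r4c4 is down to just 2. So r4c4=2.
Step 10. [r1c6∈{2}] only 2 remains possible at r1c6, so r1c6=2.
Step 11. [r2c3∈{2}] nothing but 2 survives at r2c3 ⇒ r2c3=2.
Step 12. [r5c6∈{6}] r5c6 has the single candidate 6. So r5c6=6.
Step 13. [r4c5∈{5}] r4c5 is down to just 5. So r4c5=5.
Step 14. [r5c2∈{5}] r5c2 has the single candidate 5 ⇒ r5c2=5.
Step 15. [r5c5∈{1}] only 1 remains possible at r5c5. So r5c5=1.
Step 16. [r3c1∈{3}] r3c1's peers cover all but 3. So r3c1=3.
Step 17. [r1c2∈{1}] r1c2 has the single candidate 1, so r1c2=1.
Step 18. [r4c6∈{3}] r4c6 has the single candidate 3. So r4c6=3.
Step 19. [r1c5∈{4}] nothing but 4 survives at r1c5. So r1c5=4.
Step 20. [r2c1∈{4}] r2c1 has the single candidate 4. So r2c1=4.
Step 21. [r2c2∈{6}] only 6 remains possible at r2c2 ⇒ r2c2=6.

Answer: 5 1 3 6 4 2 / 4 6 2 5 3 1 / 3 2 5 1 6 4 / 6 4 1 2 5 3 / 2 5 4 3 1 6 / 1 3 6 4 2 5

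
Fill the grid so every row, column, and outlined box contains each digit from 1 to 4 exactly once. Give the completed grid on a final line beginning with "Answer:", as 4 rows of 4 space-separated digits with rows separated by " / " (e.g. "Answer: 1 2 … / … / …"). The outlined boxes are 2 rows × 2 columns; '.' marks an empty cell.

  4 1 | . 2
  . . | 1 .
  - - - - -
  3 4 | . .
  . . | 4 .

Step 1. [r4c4∈{1,3}] row 4 places 3 nowhere but r4c4. So r4c4=3.
Step 2. [r4c2∈{2}] nothing but 2 survives at r4c2. So r4c2=2.
Step 3. [r1c3∈{3}] nothing but 3 survives at r1c3. So r1c3=3.
Step 4. [r2c4∈{4}] r2c4 is down to just 4 ⇒ r2c4=4.
Step 5. [r3c4∈{1}] r3c4 is down to just 1, so r3c4=1.
Step 6. [r2c2∈{3}] r2c2 is down to just 3, so r2c2=3.
Step 7. [r3c3∈{2}] r3c3 is down to just 2. So r3c3=2.
Step 8. [r2c1∈{2}] r2c1's peers cover all but 2. So r2c1=2.
Step 9. [r4c1∈{1}] r4c1 is down to just 1, so r4c1=1.

Answer: 4 1 3 2 / 2 3 1 4 / 3 4 2 1 / 1 2 4 3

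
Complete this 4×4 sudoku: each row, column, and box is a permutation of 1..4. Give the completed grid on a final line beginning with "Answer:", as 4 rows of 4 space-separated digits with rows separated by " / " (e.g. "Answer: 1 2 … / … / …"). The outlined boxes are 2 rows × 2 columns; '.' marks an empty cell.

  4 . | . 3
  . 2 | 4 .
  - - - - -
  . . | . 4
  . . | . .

Step 1. [r1c2∈{1}] nothing but 1 survives at r1c2 ⇒ r1c2=1.
Step 2. [r4c4∈{1,2}] across col 4, 2 lands solely at r4c4 ⇒ r4c4=2.
Step 3. [r3c2∈{3}] r3c2 has the single candidate 3 ⇒ r3c2=3.
Step 4. [r4c1∈{1}] r4c1's peers cover all but 1. So r4c1=1.
Step 5. [r4c2∈{4}] only 4 remains possible at r4c2. So r4c2=4.
Step 6. [r2c4∈{1}] only 1 remains possible at r2c4. So r2c4=1.
Step 7. [r3c1∈{2}] r3c1 has the single candidate 2 ⇒ r3c1=2.
Step 8. [r3c3∈{1}] nothing but 1 survives at r3c3. So r3c3=1.
Step 9. [r1c3∈{2}] r1c3 is down to just 2. So r1c3=2.
Step 10. [r4c3∈{3}] r4c3 is down to just 3, so r4c3=3.
Step 11. [r2c1∈{3}] r2c1 is down to just 3 ⇒ r2c1=3.

Answer: 4 1 2 3 / 3 2 4 1 / 2 3 1 4 / 1 4 3 2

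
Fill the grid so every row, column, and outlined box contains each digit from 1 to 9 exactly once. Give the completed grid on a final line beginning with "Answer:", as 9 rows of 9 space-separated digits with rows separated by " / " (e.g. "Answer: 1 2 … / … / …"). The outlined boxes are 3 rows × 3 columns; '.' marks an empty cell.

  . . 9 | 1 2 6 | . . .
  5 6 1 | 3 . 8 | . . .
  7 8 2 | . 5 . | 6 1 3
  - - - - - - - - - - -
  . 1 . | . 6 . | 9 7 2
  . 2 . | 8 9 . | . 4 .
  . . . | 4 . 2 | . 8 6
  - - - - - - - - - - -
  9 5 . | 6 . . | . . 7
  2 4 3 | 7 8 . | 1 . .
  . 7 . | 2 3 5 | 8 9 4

Step 1. [r6c1∈{3}] r6c1's peers cover all but 3, so r6c1=3.
Step 2. [r5c6∈{1,3,7}] r5c6 is the only open cell in col 6 admitting 7 ⇒ r5c6=7.
Step 3. [r6c7∈{5}] r6c7 has the single candidate 5. So r6c7=5.
Step 4. [r4c3∈{4,5,8}] in col 3, 4 fits only at r4c3 ⇒ r4c3=4.
Step 5. [r3c6∈{4,9}] r3c6 is the only open cell in row 3 admitting 4, so r3c6=4.
Step 6. [r2c7∈{2,4,7}] row 2 places 4 nowhere but r2c7. So r2c7=4.
Step 7. [r1c8∈{5}] only 5 remains possible at r1c8 ⇒ r1c8=5.
Step 8. [r7c7∈{2,3}] r7c7 is the only open cell in col 7 admitting 2, so r7c7=2.
Step 9. [r9c3∈{6}] r9c3 is down to just 6 ⇒ r9c3=6.
Step 10. [r7c6∈{1}] nothing but 1 survives at r7c6, so r7c6=1.
Step 11. [r4c6∈{3}] r4c6's peers cover all but 3, so r4c6=3.
Step 12. [r1c7∈{7}] r1c7 has the single candidate 7. So r1c7=7.
Step 13. [r5c3∈{5}] nothing but 5 survives at r5c3, so r5c3=5.
Step 14. [r8c9∈{5}] r8c9 has the single candidate 5, so r8c9=5.
Step 15. [r7c8∈{3}] only 3 remains possible at r7c8, so r7c8=3.
Step 16. [r6c5∈{1}] r6c5 is down to just 1. So r6c5=1.
Step 17. [r2c8∈{2}] r2c8's peers cover all but 2, so r2c8=2.
Step 18. [r6c3∈{7}] nothing but 7 survives at r6c3, so r6c3=7.
Step 19. [r8c6∈{9}] r8c6 has the single candidate 9 ⇒ r8c6=9.
Step 20. [r1c2∈{3}] nothing but 3 survives at r1c2, so r1c2=3.
Step 21. [r5c9∈{1}] r5c9's peers cover all but 1, so r5c9=1.
Step 22. [r6c2∈{9}] r6c2 has the single candidate 9. So r6c2=9.
Step 23. [r4c1∈{8}] r4c1 has the single candidate 8. So r4c1=8.
Step 24. [r3c4∈{9}] nothing but 9 survives at r3c4, so r3c4=9.
Step 25. [r1c1∈{4}] r1c1's peers cover all but 4 ⇒ r1c1=4.
Step 26. [r4c4∈{5}] nothing but 5 survives at r4c4. So r4c4=5.
Step 27. [r7c3∈{8}] only 8 remains possible at r7c3. So r7c3=8.
Step 28. [r5c7∈{3}] r5c7's peers cover all but 3 ⇒ r5c7=3.
Step 29. [r7c5∈{4}] only 4 remains possible at r7c5 ⇒ r7c5=4.
Step 30. [r1c9∈{8}] only 8 remains possible at r1c9, so r1c9=8.
Step 31. [r8c8∈{6}] only 6 remains possible at r8c8, so r8c8=6.
Step 32. [r9c1∈{1}] r9c1 is down to just 1, so r9c1=1.
Step 33. [r2c9∈{9}] r2c9 is down to just 9 ⇒ r2c9=9.
Step 34. [r2c5∈{7}] nothing but 7 survives at r2c5 ⇒ r2c5=7.
Step 35. [r5c1∈{6}] r5c1 has the single candidate 6. So r5c1=6.

Answer: 4 3 9 1 2 6 7 5 8 / 5 6 1 3 7 8 4 2 9 / 7 8 2 9 5 4 6 1 3 / 8 1 4 5 6 3 9 7 2 / 6 2 5 8 9 7 3 4 1 / 3 9 7 4 1 2 5 8 6 / 9 5 8 6 4 1 2 3 7 / 2 4 3 7 8 9 1 6 5 / 1 7 6 2 3 5 8 9 4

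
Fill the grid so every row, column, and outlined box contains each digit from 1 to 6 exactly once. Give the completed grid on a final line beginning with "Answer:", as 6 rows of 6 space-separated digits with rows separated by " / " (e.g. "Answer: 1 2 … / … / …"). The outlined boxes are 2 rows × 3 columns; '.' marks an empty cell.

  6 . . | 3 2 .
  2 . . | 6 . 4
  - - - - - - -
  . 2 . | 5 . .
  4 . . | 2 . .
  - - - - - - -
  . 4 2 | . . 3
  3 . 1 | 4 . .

Step 1. [r5c5∈{1,5,6}] r5c5 is the only open cell in row 5 admitting 6. So r5c5=6.
Step 2. [r6c5∈{5}] nothing but 5 survives at r6c5, so r6c5=5.
Step 3. [r2c5∈{1}] r2c5 is down to just 1, so r2c5=1.
Step 4. [r4c5∈{3}] only 3 remains possible at r4c5, so r4c5=3.
Step 5. [r1c6∈{5}] only 5 remains possible at r1c6 ⇒ r1c6=5.
Step 6. [r3c3∈{3,6}] across row 3, 3 lands solely at r3c3, so r3c3=3.
Step 7. [r4c3∈{5,6}] across col 3, 6 lands solely at r4c3 ⇒ r4c3=6.
Step 8. [r3c1∈{1}] nothing but 1 survives at r3c1. So r3c1=1.
Step 9. [r4c2∈{5}] r4c2 is down to just 5 ⇒ r4c2=5.
Step 10. [r1c2∈{1}] only 1 remains possible at r1c2 ⇒ r1c2=1.
Step 11. [r4c6∈{1}] nothing but 1 survives at r4c6 ⇒ r4c6=1.
Step 12. [r6c2∈{6}] r6c2 has the single candidate 6, so r6c2=6.
Step 13. [r2c2∈{3}] only 3 remains possible at r2c2 ⇒ r2c2=3.
Step 14. [r2c3∈{5}] nothing but 5 survives at r2c3 ⇒ r2c3=5.
Step 15. [r3c6∈{6}] r3c6 has the single candidate 6, so r3c6=6.
Step 16. [r5c1∈{5}] r5c1 is down to just 5 ⇒ r5c1=5.
Step 17. [r5c4∈{1}] r5c4's peers cover all but 1. So r5c4=1.
Step 18. [r3c5∈{4}] nothing but 4 survives at r3c5, so r3c5=4.
Step 19. [r6c6∈{2}] nothing but 2 survives at r6c6. So r6c6=2.
Step 20. [r1c3∈{4}] nothing but 4 survives at r1c3 ⇒ r1c3=4.

Answer: 6 1 4 3 2 5 / 2 3 5 6 1 4 / 1 2 3 5 4 6 / 4 5 6 2 3 1 / 5 4 2 1 6 3 / 3 6 1 4 5 2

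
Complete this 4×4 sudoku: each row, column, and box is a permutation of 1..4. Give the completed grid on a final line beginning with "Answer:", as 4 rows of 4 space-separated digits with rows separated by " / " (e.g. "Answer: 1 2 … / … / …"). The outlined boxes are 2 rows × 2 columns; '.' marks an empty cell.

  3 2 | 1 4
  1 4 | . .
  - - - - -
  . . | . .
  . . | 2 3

Step 1. [r3c3∈{4}] nothing but 4 survives at r3c3, so r3c3=4.
Step 2. [r3c2∈{1,3}] across row 3, 3 lands solely at r3c2, so r3c2=3.
Step 3. [r3c4∈{1}] only 1 remains possible at r3c4, so r3c4=1.
Step 4. [r2c4∈{2}] r2c4 is down to just 2 ⇒ r2c4=2.
Step 5. [r4c2∈{1}] r4c2's peers cover all but 1. So r4c2=1.
Step 6. [r3c1∈{2}] r3c1 is down to just 2, so r3c1=2.
Step 7. [r2c3∈{3}] r2c3's peers cover all but 3, so r2c3=3.
Step 8. [r4c1∈{4}] r4c1 is down to just 4, so r4c1=4.

Answer: 3 2 1 4 / 1 4 3 2 / 2 3 4 1 / 4 1 2 3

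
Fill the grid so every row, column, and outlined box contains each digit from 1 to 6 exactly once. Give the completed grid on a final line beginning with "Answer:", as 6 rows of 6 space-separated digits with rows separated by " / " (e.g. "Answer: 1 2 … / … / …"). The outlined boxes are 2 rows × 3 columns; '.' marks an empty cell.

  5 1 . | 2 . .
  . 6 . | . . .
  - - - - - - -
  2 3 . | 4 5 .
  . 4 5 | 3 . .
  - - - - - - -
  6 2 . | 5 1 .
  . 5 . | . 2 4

Step 1. [r2c1∈{3,4}] in col 1, 4 fits only at r2c1, so r2c1=4.
Step 2. [r1c3∈{3}] only 3 remains possible at r1c3 ⇒ r1c3=3.
Step 3. [r1c6∈{6}] r1c6 has the single candidate 6, so r1c6=6.
Step 4. [r4c1∈{1}] nothing but 1 survives at r4c1, so r4c1=1.
Step 5. [r2c6∈{1,3,5}] in row 2, 5 fits only at r2c6 ⇒ r2c6=5.
Step 6. [r4c6∈{2}] r4c6's peers cover all but 2. So r4c6=2.
Step 7. [r4c5∈{6}] r4c5's peers cover all but 6, so r4c5=6.
Step 8. [r3c6∈{1}] r3c6 is down to just 1, so r3c6=1.
Step 9. [r5c6∈{3}] r5c6 has the single candidate 3, so r5c6=3.
Step 10. [r1c5∈{4}] r1c5 is down to just 4. So r1c5=4.
Step 11. [r2c3∈{2}] r2c3 is down to just 2, so r2c3=2.
Step 12. [r2c4∈{1}] r2c4 is down to just 1. So r2c4=1.
Step 13. [r5c3∈{4}] nothing but 4 survives at r5c3, so r5c3=4.
Step 14. [r6c1∈{3}] r6c1's peers cover all but 3. So r6c1=3.
Step 15. [r3c3∈{6}] r3c3 is down to just 6 ⇒ r3c3=6.
Step 16. [r2c5∈{3}] only 3 remains possible at r2c5. So r2c5=3.
Step 17. [r6c3∈{1}] only 1 remains possible at r6c3 ⇒ r6c3=1.
Step 18. [r6c4∈{6}] r6c4 has the single candidate 6. So r6c4=6.

Answer: 5 1 3 2 4 6 / 4 6 2 1 3 5 / 2 3 6 4 5 1 / 1 4 5 3 6 2 / 6 2 4 5 1 3 / 3 5 1 6 2 4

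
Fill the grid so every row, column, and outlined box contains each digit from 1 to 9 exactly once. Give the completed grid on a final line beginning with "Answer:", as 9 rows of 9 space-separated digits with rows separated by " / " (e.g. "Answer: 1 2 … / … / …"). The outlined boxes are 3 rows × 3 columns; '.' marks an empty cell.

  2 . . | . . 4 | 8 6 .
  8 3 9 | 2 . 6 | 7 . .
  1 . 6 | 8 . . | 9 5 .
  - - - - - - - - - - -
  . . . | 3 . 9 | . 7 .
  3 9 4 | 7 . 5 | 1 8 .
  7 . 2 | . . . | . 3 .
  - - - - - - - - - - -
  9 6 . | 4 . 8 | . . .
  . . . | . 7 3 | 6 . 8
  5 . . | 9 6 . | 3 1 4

Step 1. [r2c5∈{1,5}] row 2 places 5 nowhere but r2c5 ⇒ r2c5=5.
Step 2. [r1c4∈{1}] r1c4's peers cover all but 1, so r1c4=1.
Step 3. [r7c5∈{1,2}] r7c5 is the only open cell in box 8 admitting 1. So r7c5=1.
Step 4. [r3c9∈{2,3}] in row 3, 2 fits only at r3c9. So r3c9=2.
Step 5. [r4c7∈{2,4,5}] across box 6, 2 lands solely at r4c7, so r4c7=2.
Step 6. [r6c9∈{5,6,9}] r6c9 is the only open cell in row 6 admitting 9 ⇒ r6c9=9.
Step 7. [r7c7∈{5}] r7c7 is down to just 5. So r7c7=5.
Step 8. [r6c2∈{1,5,8}] 5 has one home in row 6: r6c2. So r6c2=5.
Step 9. [r1c2∈{7}] r1c2 has the single candidate 7, so r1c2=7.
Step 10. [r9c3∈{7,8}] r9c3 is the only open cell in row 9 admitting 7, so r9c3=7.
Step 11. [r4c3∈{1,8}] col 3 places 8 nowhere but r4c3 ⇒ r4c3=8.
Step 12. [r4c1∈{6}] r4c1 is down to just 6. So r4c1=6.
Step 13. [r7c8∈{2}] nothing but 2 survives at r7c8, so r7c8=2.
Step 14. [r8c2∈{1,2,4}] across row 8, 2 lands solely at r8c2. So r8c2=2.
Step 15. [r6c7∈{4}] r6c7 is down to just 4. So r6c7=4.
Step 16. [r3c5∈{3}] only 3 remains possible at r3c5, so r3c5=3.
Step 17. [r9c6∈{2}] only 2 remains possible at r9c6 ⇒ r9c6=2.
Step 18. [r1c9∈{3}] r1c9 is down to just 3 ⇒ r1c9=3.
Step 19. [r9c2∈{8}] r9c2's peers cover all but 8. So r9c2=8.
Step 20. [r2c8∈{4}] nothing but 4 survives at r2c8, so r2c8=4.
Step 21. [r8c1∈{4}] r8c1 is down to just 4, so r8c1=4.
Step 22. [r5c5∈{2}] nothing but 2 survives at r5c5, so r5c5=2.
Step 23. [r4c5∈{4}] r4c5 has the single candidate 4, so r4c5=4.
Step 24. [r7c9∈{7}] r7c9 has the single candidate 7 ⇒ r7c9=7.
Step 25. [r6c5∈{8}] nothing but 8 survives at r6c5 ⇒ r6c5=8.
Step 26. [r4c9∈{5}] only 5 remains possible at r4c9, so r4c9=5.
Step 27. [r3c6∈{7}] only 7 remains possible at r3c6. So r3c6=7.
Step 28. [r1c5∈{9}] r1c5 has the single candidate 9, so r1c5=9.
Step 29. [r7c3∈{3}] r7c3's peers cover all but 3. So r7c3=3.
Step 30. [r5c9∈{6}] r5c9 has the single candidate 6. So r5c9=6.
Step 31. [r8c4∈{5}] r8c4 is down to just 5, so r8c4=5.
Step 32. [r8c8∈{9}] nothing but 9 survives at r8c8 ⇒ r8c8=9.
Step 33. [r8c3∈{1}] r8c3 is down to just 1 ⇒ r8c3=1.
Step 34. [r2c9∈{1}] r2c9 has the single candidate 1 ⇒ r2c9=1.
Step 35. [r4c2∈{1}] only 1 remains possible at r4c2 ⇒ r4c2=1.
Step 36. [r1c3∈{5}] r1c3 has the single candidate 5. So r1c3=5.
Step 37. [r3c2∈{4}] only 4 remains possible at r3c2 ⇒ r3c2=4.
Step 38. [r6c4∈{6}] r6c4 has the single candidate 6, so r6c4=6.
Step 39. [r6c6∈{1}] nothing but 1 survives at r6c6 ⇒ r6c6=1.

Answer: 2 7 5 1 9 4 8 6 3 / 8 3 9 2 5 6 7 4 1 / 1 4 6 8 3 7 9 5 2 / 6 1 8 3 4 9 2 7 5 / 3 9 4 7 2 5 1 8 6 / 7 5 2 6 8 1 4 3 9 / 9 6 3 4 1 8 5 2 7 / 4 2 1 5 7 3 6 9 8 / 5 8 7 9 6 2 3 1 4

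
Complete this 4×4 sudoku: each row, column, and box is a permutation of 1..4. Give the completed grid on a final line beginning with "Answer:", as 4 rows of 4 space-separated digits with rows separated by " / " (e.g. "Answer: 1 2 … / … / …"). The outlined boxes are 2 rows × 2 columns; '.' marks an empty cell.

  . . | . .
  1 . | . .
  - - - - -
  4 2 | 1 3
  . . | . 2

Step 1. [r2c4∈{4}] r2c4 has the single candidate 4 ⇒ r2c4=4.
Step 2. [r2c2∈{3}] r2c2 has the single candidate 3, so r2c2=3.
Step 3. [r2c3∈{2}] r2c3 is down to just 2. So r2c3=2.
Step 4. [r4c2∈{1}] nothing but 1 survives at r4c2, so r4c2=1.
Step 5. [r1c3∈{3}] r1c3's peers cover all but 3 ⇒ r1c3=3.
Step 6. [r1c4∈{1}] r1c4 is down to just 1, so r1c4=1.
Step 7. [r4c1∈{3}] only 3 remains possible at r4c1. So r4c1=3.
Step 8. [r1c1∈{2}] r1c1's peers cover all but 2 ⇒ r1c1=2.
Step 9. [r4c3∈{4}] nothing but 4 survives at r4c3 ⇒ r4c3=4.
Step 10. [r1c2∈{4}] r1c2 has the single candidate 4, so r1c2=4.

Answer: 2 4 3 1 / 1 3 2 4 / 4 2 1 3 / 3 1 4 2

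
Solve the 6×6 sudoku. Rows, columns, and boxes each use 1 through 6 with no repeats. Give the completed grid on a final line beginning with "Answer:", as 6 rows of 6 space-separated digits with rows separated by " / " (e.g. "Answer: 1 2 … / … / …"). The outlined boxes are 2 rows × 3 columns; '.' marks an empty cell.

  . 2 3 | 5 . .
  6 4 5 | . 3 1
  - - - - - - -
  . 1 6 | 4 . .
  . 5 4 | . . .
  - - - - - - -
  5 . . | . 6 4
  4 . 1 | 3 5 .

Step 1. [r3c5∈{2}] r3c5's peers cover all but 2. So r3c5=2.
Step 2. [r5c4∈{1,2}] in row 5, 1 fits only at r5c4 ⇒ r5c4=1.
Step 3. [r3c1∈{3}] r3c1's peers cover all but 3. So r3c1=3.
Step 4. [r1c6∈{6}] r1c6's peers cover all but 6, so r1c6=6.
Step 5. [r4c1∈{2}] r4c1 is down to just 2 ⇒ r4c1=2.
Step 6. [r3c6∈{5}] nothing but 5 survives at r3c6 ⇒ r3c6=5.
Step 7. [r5c2∈{3}] r5c2 is down to just 3 ⇒ r5c2=3.
Step 8. [r1c5∈{4}] r1c5's peers cover all but 4 ⇒ r1c5=4.
Step 9. [r1c1∈{1}] only 1 remains possible at r1c1 ⇒ r1c1=1.
Step 10. [r6c6∈{2}] r6c6 has the single candidate 2, so r6c6=2.
Step 11. [r5c3∈{2}] r5c3 is down to just 2. So r5c3=2.
Step 12. [r2c4∈{2}] nothing but 2 survives at r2c4 ⇒ r2c4=2.
Step 13. [r4c6∈{3}] nothing but 3 survives at r4c6. So r4c6=3.
Step 14. [r6c2∈{6}] nothing but 6 survives at r6c2. So r6c2=6.
Step 15. [r4c5∈{1}] only 1 remains possible at r4c5, so r4c5=1.
Step 16. [r4c4∈{6}] r4c4's peers cover all but 6. So r4c4=6.

Answer: 1 2 3 5 4 6 / 6 4 5 2 3 1 / 3 1 6 4 2 5 / 2 5 4 6 1 3 / 5 3 2 1 6 4 / 4 6 1 3 5 2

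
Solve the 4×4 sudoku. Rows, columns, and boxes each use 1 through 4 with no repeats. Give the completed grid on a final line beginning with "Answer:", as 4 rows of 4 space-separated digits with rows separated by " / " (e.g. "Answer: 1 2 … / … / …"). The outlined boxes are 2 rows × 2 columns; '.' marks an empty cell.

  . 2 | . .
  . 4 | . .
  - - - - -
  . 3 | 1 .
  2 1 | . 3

Step 1. [r4c3∈{4}] only 4 remains possible at r4c3, so r4c3=4.
Step 2. [r1c3∈{3}] only 3 remains possible at r1c3. So r1c3=3.
Step 3. [r1c1∈{1}] only 1 remains possible at r1c1 ⇒ r1c1=1.
Step 4. [r3c4∈{2}] nothing but 2 survives at r3c4 ⇒ r3c4=2.
Step 5. [r3c1∈{4}] r3c1 has the single candidate 4, so r3c1=4.
Step 6. [r2c3∈{2}] r2c3 is down to just 2, so r2c3=2.
Step 7. [r1c4∈{4}] r1c4 is down to just 4, so r1c4=4.
Step 8. [r2c4∈{1}] only 1 remains possible at r2c4 ⇒ r2c4=1.
Step 9. [r2c1∈{3}] r2c1 has the single candidate 3, so r2c1=3.

Answer: 1 2 3 4 / 3 4 2 1 / 4 3 1 2 / 2 1 4 3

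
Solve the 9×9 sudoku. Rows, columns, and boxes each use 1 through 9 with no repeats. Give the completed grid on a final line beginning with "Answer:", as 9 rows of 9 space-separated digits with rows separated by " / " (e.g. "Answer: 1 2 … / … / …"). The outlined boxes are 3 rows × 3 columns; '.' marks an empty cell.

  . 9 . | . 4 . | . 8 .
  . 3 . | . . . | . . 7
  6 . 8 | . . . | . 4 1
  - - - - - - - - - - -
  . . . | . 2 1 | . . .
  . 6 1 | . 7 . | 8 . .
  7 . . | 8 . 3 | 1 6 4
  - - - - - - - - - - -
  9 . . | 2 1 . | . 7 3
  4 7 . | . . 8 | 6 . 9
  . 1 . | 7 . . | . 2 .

Step 1. [r4c9∈{5}] r4c9's peers cover all but 5, so r4c9=5.
Step 2. [r8c3∈{2,3,5}] across row 8, 2 lands solely at r8c3 ⇒ r8c3=2.
Step 3. [r3c6∈{2,5,7,9}] 7 has one home in row 3: r3c6, so r3c6=7.
Step 4. [r4c4∈{4,6,9}] 6 has one home in row 4: r4c4 ⇒ r4c4=6.
Step 5. [r7c2∈{5,8}] in row 7, 8 fits only at r7c2. So r7c2=8.
Step 6. [r2c5∈{5,6,8,9}] in row 2, 8 fits only at r2c5 ⇒ r2c5=8.
Step 7. [r2c6∈{2,5,6,9}] across row 2, 6 lands solely at r2c6, so r2c6=6.
Step 8. [r9c5∈{3,5,6,9}] r9c5 is the only open cell in col 5 admitting 6. So r9c5=6.
Step 9. [r1c6∈{2,5}] in col 6, 2 fits only at r1c6, so r1c6=2.
Step 10. [r6c2∈{2,5}] in row 6, 2 fits only at r6c2, so r6c2=2.
Step 11. [r3c2∈{5}] only 5 remains possible at r3c2 ⇒ r3c2=5.
Step 12. [r9c6∈{4,5,9}] in row 9, 9 fits only at r9c6. So r9c6=9.
Step 13. [r5c4∈{4,5,9}] 4 has one home in col 4: r5c4. So r5c4=4.
Step 14. [r5c8∈{3,9}] across row 5, 9 lands solely at r5c8. So r5c8=9.
Step 15. [r5c1∈{3,5}] r5c1 is the only open cell in row 5 admitting 3, so r5c1=3.
Step 16. [r2c8∈{5}] r2c8 has the single candidate 5. So r2c8=5.
Step 17. [r6c3∈{5,9}] r6c3 is the only open cell in box 4 admitting 5. So r6c3=5.
Step 18. [r1c4∈{1,3,5}] across row 1, 5 lands solely at r1c4 ⇒ r1c4=5.
Step 19. [r3c7∈{2,3,9}] row 3 places 2 nowhere but r3c7 ⇒ r3c7=2.
Step 20. [r8c5∈{3,5}] across row 8, 5 lands solely at r8c5. So r8c5=5.
Step 21. [r3c5∈{3,9}] 3 has one home in col 5: r3c5, so r3c5=3.
Step 22. [r2c4∈{1,9}] col 4 places 1 nowhere but r2c4. So r2c4=1.
Step 23. [r9c7∈{4,5}] in row 9, 4 fits only at r9c7, so r9c7=4.
Step 24. [r2c3∈{4}] r2c3 is down to just 4, so r2c3=4.
Step 25. [r4c8∈{3}] r4c8's peers cover all but 3 ⇒ r4c8=3.
Step 26. [r2c1∈{2}] only 2 remains possible at r2c1 ⇒ r2c1=2.
Step 27. [r1c1∈{1}] r1c1 has the single candidate 1, so r1c1=1.
Step 28. [r9c3∈{3}] only 3 remains possible at r9c3 ⇒ r9c3=3.
Step 29. [r9c9∈{8}] r9c9 has the single candidate 8 ⇒ r9c9=8.
Step 30. [r6c5∈{9}] nothing but 9 survives at r6c5 ⇒ r6c5=9.
Step 31. [r7c6∈{4}] r7c6 is down to just 4 ⇒ r7c6=4.
Step 32. [r1c3∈{7}] nothing but 7 survives at r1c3, so r1c3=7.
Step 33. [r1c9∈{6}] r1c9 is down to just 6, so r1c9=6.
Step 34. [r7c7∈{5}] r7c7 has the single candidate 5 ⇒ r7c7=5.
Step 35. [r4c3∈{9}] r4c3's peers cover all but 9. So r4c3=9.
Step 36. [r4c1∈{8}] r4c1's peers cover all but 8 ⇒ r4c1=8.
Step 37. [r5c9∈{2}] r5c9's peers cover all but 2, so r5c9=2.
Step 38. [r2c7∈{9}] r2c7 is down to just 9. So r2c7=9.
Step 39. [r8c4∈{3}] nothing but 3 survives at r8c4. So r8c4=3.
Step 40. [r3c4∈{9}] r3c4 is down to just 9 ⇒ r3c4=9.
Step 41. [r7c3∈{6}] nothing but 6 survives at r7c3. So r7c3=6.
Step 42. [r1c7∈{3}] nothing but 3 survives at r1c7, so r1c7=3.
Step 43. [r5c6∈{5}] only 5 remains possible at r5c6 ⇒ r5c6=5.
Step 44. [r8c8∈{1}] r8c8 is down to just 1. So r8c8=1.
Step 45. [r9c1∈{5}] only 5 remains possible at r9c1 ⇒ r9c1=5.
Step 46. [r4c7∈{7}] only 7 remains possible at r4c7. So r4c7=7.
Step 47. [r4c2∈{4}] r4c2 has the single candidate 4. So r4c2=4.

Answer: 1 9 7 5 4 2 3 8 6 / 2 3 4 1 8 6 9 5 7 / 6 5 8 9 3 7 2 4 1 / 8 4 9 6 2 1 7 3 5 / 3 6 1 4 7 5 8 9 2 / 7 2 5 8 9 3 1 6 4 / 9 8 6 2 1 4 5 7 3 / 4 7 2 3 5 8 6 1 9 / 5 1 3 7 6 9 4 2 8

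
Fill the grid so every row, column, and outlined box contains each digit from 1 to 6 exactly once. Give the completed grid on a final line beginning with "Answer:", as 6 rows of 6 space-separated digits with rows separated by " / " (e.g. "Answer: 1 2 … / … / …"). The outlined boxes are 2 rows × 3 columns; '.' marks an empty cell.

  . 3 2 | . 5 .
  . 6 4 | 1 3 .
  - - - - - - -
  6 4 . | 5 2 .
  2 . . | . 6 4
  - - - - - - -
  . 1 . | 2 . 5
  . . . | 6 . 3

Step 1. [r4c3∈{1,3,5}] in row 4, 1 fits only at r4c3. So r4c3=1.
Step 2. [r5c1∈{3,4}] col 1 places 3 nowhere but r5c1. So r5c1=3.
Step 3. [r6c1∈{4,5}] in col 1, 4 fits only at r6c1, so r6c1=4.
Step 4. [r6c2∈{2,5}] row 6 places 2 nowhere but r6c2. So r6c2=2.
Step 5. [r4c2∈{5}] r4c2 has the single candidate 5. So r4c2=5.
Step 6. [r2c6∈{2}] r2c6 has the single candidate 2. So r2c6=2.
Step 7. [r1c6∈{6}] nothing but 6 survives at r1c6 ⇒ r1c6=6.
Step 8. [r3c3∈{3}] only 3 remains possible at r3c3, so r3c3=3.
Step 9. [r1c1∈{1}] r1c1 has the single candidate 1. So r1c1=1.
Step 10. [r6c5∈{1}] r6c5 is down to just 1 ⇒ r6c5=1.
Step 11. [r1c4∈{4}] r1c4 is down to just 4. So r1c4=4.
Step 12. [r4c4∈{3}] only 3 remains possible at r4c4, so r4c4=3.
Step 13. [r5c5∈{4}] nothing but 4 survives at r5c5, so r5c5=4.
Step 14. [r2c1∈{5}] r2c1 has the single candidate 5, so r2c1=5.
Step 15. [r3c6∈{1}] nothing but 1 survives at r3c6 ⇒ r3c6=1.
Step 16. [r6c3∈{5}] r6c3 is down to just 5 ⇒ r6c3=5.
Step 17. [r5c3∈{6}] only 6 remains possible at r5c3, so r5c3=6.

Answer: 1 3 2 4 5 6 / 5 6 4 1 3 2 / 6 4 3 5 2 1 / 2 5 1 3 6 4 / 3 1 6 2 4 5 / 4 2 5 6 1 3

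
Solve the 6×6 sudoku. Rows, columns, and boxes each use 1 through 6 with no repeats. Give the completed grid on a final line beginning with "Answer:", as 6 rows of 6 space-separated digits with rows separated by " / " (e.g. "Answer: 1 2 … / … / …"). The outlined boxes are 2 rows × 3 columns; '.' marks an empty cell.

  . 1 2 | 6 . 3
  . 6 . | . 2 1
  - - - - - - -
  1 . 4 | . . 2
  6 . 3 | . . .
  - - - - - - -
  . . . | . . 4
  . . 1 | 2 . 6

Step 1. [r3c2∈{5}] r3c2 is down to just 5. So r3c2=5.
Step 2. [r2c3∈{5}] r2c3's peers cover all but 5. So r2c3=5.
Step 3. [r1c5∈{4,5}] r1c5 is the only open cell in row 1 admitting 5. So r1c5=5.
Step 4. [r6c5∈{3}] r6c5 has the single candidate 3 ⇒ r6c5=3.
Step 5. [r5c4∈{1,5}] across box 6, 5 lands solely at r5c4 ⇒ r5c4=5.
Step 6. [r1c1∈{4}] r1c1's peers cover all but 4, so r1c1=4.
Step 7. [r5c1∈{2,3}] across col 1, 2 lands solely at r5c1 ⇒ r5c1=2.
Step 8. [r4c4∈{1,4}] 1 has one home in col 4: r4c4 ⇒ r4c4=1.
Step 9. [r2c1∈{3}] only 3 remains possible at r2c1. So r2c1=3.
Step 10. [r4c5∈{4}] r4c5 is down to just 4. So r4c5=4.
Step 11. [r5c5∈{1}] r5c5 has the single candidate 1 ⇒ r5c5=1.
Step 12. [r3c4∈{3}] r3c4's peers cover all but 3, so r3c4=3.
Step 13. [r4c6∈{5}] r4c6's peers cover all but 5 ⇒ r4c6=5.
Step 14. [r2c4∈{4}] r2c4 is down to just 4, so r2c4=4.
Step 15. [r6c2∈{4}] r6c2's peers cover all but 4, so r6c2=4.
Step 16. [r4c2∈{2}] nothing but 2 survives at r4c2. So r4c2=2.
Step 17. [r3c5∈{6}] only 6 remains possible at r3c5 ⇒ r3c5=6.
Step 18. [r5c3∈{6}] only 6 remains possible at r5c3, so r5c3=6.
Step 19. [r5c2∈{3}] r5c2 is down to just 3 ⇒ r5c2=3.
Step 20. [r6c1∈{5}] r6c1 is down to just 5 ⇒ r6c1=5.

Answer: 4 1 2 6 5 3 / 3 6 5 4 2 1 / 1 5 4 3 6 2 / 6 2 3 1 4 5 / 2 3 6 5 1 4 / 5 4 1 2 3 6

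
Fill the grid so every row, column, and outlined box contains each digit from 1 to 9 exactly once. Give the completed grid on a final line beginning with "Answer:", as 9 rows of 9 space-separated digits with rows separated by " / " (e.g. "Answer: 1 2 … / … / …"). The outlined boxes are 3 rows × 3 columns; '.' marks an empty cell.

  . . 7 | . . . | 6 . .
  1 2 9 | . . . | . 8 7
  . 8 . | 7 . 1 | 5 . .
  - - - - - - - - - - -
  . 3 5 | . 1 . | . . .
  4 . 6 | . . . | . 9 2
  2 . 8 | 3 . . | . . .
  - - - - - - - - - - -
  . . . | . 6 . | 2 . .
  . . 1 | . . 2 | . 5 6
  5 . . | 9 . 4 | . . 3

Step 1. [r8c4∈{8}] r8c4 has the single candidate 8, so r8c4=8.
Step 2. [r9c5∈{7}] r9c5 has the single candidate 7. So r9c5=7.
Step 3. [r1c1∈{3}] r1c1's peers cover all but 3, so r1c1=3.
Step 4. [r5c4∈{5}] r5c4 has the single candidate 5. So r5c4=5.
Step 5. [r9c8∈{1}] nothing but 1 survives at r9c8, so r9c8=1.
Step 6. [r3c3∈{4}] r3c3 has the single candidate 4 ⇒ r3c3=4.
Step 7. [r8c7∈{4,7,9}] in col 7, 9 fits only at r8c7, so r8c7=9.
Step 8. [r7c8∈{4,7}] across box 9, 7 lands solely at r7c8, so r7c8=7.
Step 9. [r7c9∈{4,8}] r7c9 is the only open cell in box 9 admitting 4, so r7c9=4.
Step 10. [r5c7∈{1,3,7,8}] in row 5, 3 fits only at r5c7, so r5c7=3.
Step 11. [r2c7∈{4}] only 4 remains possible at r2c7 ⇒ r2c7=4.
Step 12. [r8c5∈{3}] r8c5's peers cover all but 3. So r8c5=3.
Step 13. [r4c4∈{2,4,6}] row 4 places 2 nowhere but r4c4, so r4c4=2.
Step 14. [r2c5∈{5}] r2c5's peers cover all but 5. So r2c5=5.
Step 15. [r6c7∈{1,7}] across col 7, 1 lands solely at r6c7 ⇒ r6c7=1.
Step 16. [r5c5∈{8}] nothing but 8 survives at r5c5 ⇒ r5c5=8.
Step 17. [r5c6∈{7}] r5c6 has the single candidate 7. So r5c6=7.
Step 18. [r6c5∈{4,9}] across box 5, 4 lands solely at r6c5, so r6c5=4.
Step 19. [r6c2∈{7,9}] r6c2 is the only open cell in row 6 admitting 7 ⇒ r6c2=7.
Step 20. [r6c6∈{6,9}] across row 6, 9 lands solely at r6c6. So r6c6=9.
Step 21. [r1c8∈{2}] r1c8's peers cover all but 2, so r1c8=2.
Step 22. [r1c5∈{9}] r1c5 is down to just 9. So r1c5=9.
Step 23. [r4c6∈{6}] r4c6 has the single candidate 6, so r4c6=6.
Step 24. [r4c1∈{9}] r4c1 is down to just 9. So r4c1=9.
Step 25. [r9c7∈{8}] r9c7's peers cover all but 8, so r9c7=8.
Step 26. [r1c4∈{4}] nothing but 4 survives at r1c4 ⇒ r1c4=4.
Step 27. [r1c2∈{5}] r1c2 has the single candidate 5. So r1c2=5.
Step 28. [r6c8∈{6}] r6c8 is down to just 6, so r6c8=6.
Step 29. [r1c9∈{1}] r1c9 has the single candidate 1, so r1c9=1.
Step 30. [r7c6∈{5}] r7c6 is down to just 5, so r7c6=5.
Step 31. [r3c9∈{9}] r3c9 is down to just 9, so r3c9=9.
Step 32. [r4c7∈{7}] r4c7's peers cover all but 7 ⇒ r4c7=7.
Step 33. [r1c6∈{8}] only 8 remains possible at r1c6 ⇒ r1c6=8.
Step 34. [r9c3∈{2}] nothing but 2 survives at r9c3, so r9c3=2.
Step 35. [r5c2∈{1}] only 1 remains possible at r5c2, so r5c2=1.
Step 36. [r7c4∈{1}] r7c4 is down to just 1, so r7c4=1.
Step 37. [r7c1∈{8}] nothing but 8 survives at r7c1. So r7c1=8.
Step 38. [r9c2∈{6}] only 6 remains possible at r9c2 ⇒ r9c2=6.
Step 39. [r4c8∈{4}] r4c8's peers cover all but 4. So r4c8=4.
Step 40. [r3c1∈{6}] only 6 remains possible at r3c1, so r3c1=6.
Step 41. [r7c2∈{9}] r7c2 is down to just 9. So r7c2=9.
Step 42. [r8c1∈{7}] nothing but 7 survives at r8c1, so r8c1=7.
Step 43. [r2c6∈{3}] r2c6 is down to just 3 ⇒ r2c6=3.
Step 44. [r4c9∈{8}] only 8 remains possible at r4c9 ⇒ r4c9=8.
Step 45. [r3c8∈{3}] r3c8 is down to just 3 ⇒ r3c8=3.
Step 46. [r7c3∈{3}] r7c3's peers cover all but 3, so r7c3=3.
Step 47. [r2c4∈{6}] r2c4's peers cover all but 6 ⇒ r2c4=6.
Step 48. [r3c5∈{2}] r3c5 is down to just 2, so r3c5=2.
Step 49. [r6c9∈{5}] r6c9 is down to just 5, so r6c9=5.
Step 50. [r8c2∈{4}] r8c2 has the single candidate 4. So r8c2=4.

Answer: 3 5 7 4 9 8 6 2 1 / 1 2 9 6 5 3 4 8 7 / 6 8 4 7 2 1 5 3 9 / 9 3 5 2 1 6 7 4 8 / 4 1 6 5 8 7 3 9 2 / 2 7 8 3 4 9 1 6 5 / 8 9 3 1 6 5 2 7 4 / 7 4 1 8 3 2 9 5 6 / 5 6 2 9 7 4 8 1 3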